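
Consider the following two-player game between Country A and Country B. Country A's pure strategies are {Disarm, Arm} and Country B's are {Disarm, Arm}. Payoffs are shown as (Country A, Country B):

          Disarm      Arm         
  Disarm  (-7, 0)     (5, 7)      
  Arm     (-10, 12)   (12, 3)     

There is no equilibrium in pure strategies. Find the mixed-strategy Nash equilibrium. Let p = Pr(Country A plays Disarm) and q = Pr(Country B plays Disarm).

p = 9/16, q = 7/10

Set Country B's expected payoff from Disarm equal to that from Arm:
  Country B's payoff to Disarm: p·0 + (1−p)·12 = -12p + 12
  Country B's payoff to Arm: p·7 + (1−p)·3 = 4p + 3
  -12p + 12 = 4p + 3  ⇒  -16p = -9  ⇒  p = 9/16.
For Country A to be willing to mix, Country A must be indifferent between Disarm and Arm, which pins down Country B's mix.
  Country A's payoff to Disarm: q·(-7) + (1−q)·5 = -12q + 5
  Country A's payoff to Arm: q·(-10) + (1−q)·12 = -22q + 12
  -12q + 5 = -22q + 12  ⇒  10q = 7  ⇒  q = 7/10.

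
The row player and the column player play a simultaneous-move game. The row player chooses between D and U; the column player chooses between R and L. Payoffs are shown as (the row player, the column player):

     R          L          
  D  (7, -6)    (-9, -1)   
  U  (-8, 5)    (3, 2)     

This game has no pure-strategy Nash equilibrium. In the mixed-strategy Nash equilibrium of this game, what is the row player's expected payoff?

The row player's indifference between D and U determines the column player's mixing probability q:
  the row player's expected payoff from D: q·7 + (1−q)·(-9) = 16q - 9
  the row player's expected payoff from U: q·(-8) + (1−q)·3 = -11q + 3
  16q - 9 = -11q + 3  ⇒  27q = 12  ⇒  q = 4/9.
At equilibrium the row player is indifferent across rows, so the row player's payoff equals the payoff from D: (4/9)·7 + (5/9)·(-9) = -17/9.

-17/9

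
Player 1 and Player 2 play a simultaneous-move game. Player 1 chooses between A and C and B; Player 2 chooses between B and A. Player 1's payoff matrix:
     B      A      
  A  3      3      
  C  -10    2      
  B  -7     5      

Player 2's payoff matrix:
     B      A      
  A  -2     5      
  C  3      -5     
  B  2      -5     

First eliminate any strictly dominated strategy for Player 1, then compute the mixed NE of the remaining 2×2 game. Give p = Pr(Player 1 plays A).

p = 1/2

Player 1's strategy C is strictly dominated by B: -7 > -10 and 5 > 2. Eliminate C.
Player 2's indifference between B and A determines Player 1's mixing probability p:
  Player 2's payoff to B: p·(-2) + (1−p)·2 = -4p + 2
  Player 2's payoff to A: p·5 + (1−p)·(-5) = 10p - 5
  -4p + 2 = 10p - 5  ⇒  -14p = -7  ⇒  p = 1/2.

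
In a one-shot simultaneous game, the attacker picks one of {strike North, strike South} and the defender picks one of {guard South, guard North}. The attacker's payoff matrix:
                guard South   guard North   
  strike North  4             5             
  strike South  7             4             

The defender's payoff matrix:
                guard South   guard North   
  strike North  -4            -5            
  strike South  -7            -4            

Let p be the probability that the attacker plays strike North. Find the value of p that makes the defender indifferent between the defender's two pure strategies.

p = 3/4

The defender's indifference between guard South and guard North determines the attacker's mixing probability p:
  the defender's payoff to guard South: p·(-4) + (1−p)·(-7) = 3p - 7
  the defender's payoff to guard North: p·(-5) + (1−p)·(-4) = -p - 4
  3p - 7 = -p - 4  ⇒  4p = 3  ⇒  p = 3/4.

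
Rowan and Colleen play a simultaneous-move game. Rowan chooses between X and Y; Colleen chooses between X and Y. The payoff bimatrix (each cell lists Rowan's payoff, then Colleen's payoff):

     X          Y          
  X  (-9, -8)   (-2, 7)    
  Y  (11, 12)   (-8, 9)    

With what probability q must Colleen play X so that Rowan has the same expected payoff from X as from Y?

Colleen's mix must leave Rowan indifferent between X and Y.
  Rowan's expected payoff from X: q·(-9) + (1−q)·(-2) = -7q - 2
  Rowan's expected payoff from Y: q·11 + (1−q)·(-8) = 19q - 8
  -7q - 2 = 19q - 8  ⇒  -26q = -6  ⇒  q = 3/13.

q = 3/13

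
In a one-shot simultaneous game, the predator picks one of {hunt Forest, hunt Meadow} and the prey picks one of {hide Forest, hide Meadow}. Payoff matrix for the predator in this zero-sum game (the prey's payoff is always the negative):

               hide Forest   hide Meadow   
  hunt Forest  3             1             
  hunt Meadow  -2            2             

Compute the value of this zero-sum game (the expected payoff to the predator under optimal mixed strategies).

The prey's mix must leave the predator indifferent between hunt Forest and hunt Meadow.
  the predator's payoff from hunt Forest: q·3 + (1−q)·1 = 2q + 1
  the predator's payoff from hunt Meadow: q·(-2) + (1−q)·2 = -4q + 2
  2q + 1 = -4q + 2  ⇒  6q = 1  ⇒  q = 1/6.
The value is the predator's expected payoff against this mix (using hunt Forest): (1/6)·3 + (5/6)·1 = 4/3.

v = 4/3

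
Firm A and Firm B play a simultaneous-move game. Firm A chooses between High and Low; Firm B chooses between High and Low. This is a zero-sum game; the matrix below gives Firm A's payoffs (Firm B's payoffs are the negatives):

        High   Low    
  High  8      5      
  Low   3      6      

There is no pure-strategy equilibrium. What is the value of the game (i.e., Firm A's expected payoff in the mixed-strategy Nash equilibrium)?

v = 11/2

Set Firm A's expected payoff from High equal to that from Low:
  Firm A's expected payoff from High: q·8 + (1−q)·5 = 3q + 5
  Firm A's expected payoff from Low: q·3 + (1−q)·6 = -3q + 6
  3q + 5 = -3q + 6  ⇒  6q = 1  ⇒  q = 1/6.
The value is Firm A's expected payoff against this mix (using High): (1/6)·8 + (5/6)·5 = 11/2.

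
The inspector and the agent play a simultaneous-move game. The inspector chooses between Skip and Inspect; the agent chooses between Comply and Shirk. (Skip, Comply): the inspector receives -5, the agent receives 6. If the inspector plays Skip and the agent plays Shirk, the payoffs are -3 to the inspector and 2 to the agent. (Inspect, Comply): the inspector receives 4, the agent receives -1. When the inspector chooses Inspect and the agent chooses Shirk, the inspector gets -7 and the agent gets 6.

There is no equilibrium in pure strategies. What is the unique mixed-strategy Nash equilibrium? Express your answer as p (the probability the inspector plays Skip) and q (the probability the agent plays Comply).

For the agent to be willing to mix, the agent must be indifferent between Comply and Shirk, which pins down the inspector's mix.
  the agent's payoff to Comply: p·6 + (1−p)·(-1) = 7p - 1
  the agent's payoff to Shirk: p·2 + (1−p)·6 = -4p + 6
  7p - 1 = -4p + 6  ⇒  11p = 7  ⇒  p = 7/11.
Set the inspector's expected payoff from Skip equal to that from Inspect:
  the inspector's expected payoff from Skip: q·(-5) + (1−q)·(-3) = -2q - 3
  the inspector's expected payoff from Inspect: q·4 + (1−q)·(-7) = 11q - 7
  -2q - 3 = 11q - 7  ⇒  -13q = -4  ⇒  q = 4/13.

p = 7/11, q = 4/13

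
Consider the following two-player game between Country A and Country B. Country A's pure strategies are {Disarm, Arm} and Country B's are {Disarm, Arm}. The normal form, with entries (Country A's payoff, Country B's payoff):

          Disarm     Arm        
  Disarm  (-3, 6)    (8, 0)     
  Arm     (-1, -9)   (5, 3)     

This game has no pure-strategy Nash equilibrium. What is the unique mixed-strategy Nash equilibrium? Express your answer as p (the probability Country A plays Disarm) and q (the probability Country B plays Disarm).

p = 2/3, q = 3/5

Country A's mix must leave Country B indifferent between Disarm and Arm.
  Country B's payoff from Disarm: p·6 + (1−p)·(-9) = 15p - 9
  Country B's payoff from Arm: p·0 + (1−p)·3 = -3p + 3
  15p - 9 = -3p + 3  ⇒  18p = 12  ⇒  p = 2/3.
Country A's indifference between Disarm and Arm determines Country B's mixing probability q:
  Country A's payoff to Disarm: q·(-3) + (1−q)·8 = -11q + 8
  Country A's payoff to Arm: q·(-1) + (1−q)·5 = -6q + 5
  -11q + 8 = -6q + 5  ⇒  -5q = -3  ⇒  q = 3/5.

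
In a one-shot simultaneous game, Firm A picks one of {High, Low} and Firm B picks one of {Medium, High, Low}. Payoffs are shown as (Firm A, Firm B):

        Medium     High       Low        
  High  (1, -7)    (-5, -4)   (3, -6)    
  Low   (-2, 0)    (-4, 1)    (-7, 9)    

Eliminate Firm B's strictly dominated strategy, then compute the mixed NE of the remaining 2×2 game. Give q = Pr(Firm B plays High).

Firm B's strategy Medium is strictly dominated by High: -4 > -7 and 1 > 0. Eliminate Medium.
In a mixed equilibrium Firm A is indifferent between High and Low; this condition fixes q.
  Firm A's payoff to High: q·(-5) + (1−q)·3 = -8q + 3
  Firm A's payoff to Low: q·(-4) + (1−q)·(-7) = 3q - 7
  -8q + 3 = 3q - 7  ⇒  -11q = -10  ⇒  q = 10/11.

q = 10/11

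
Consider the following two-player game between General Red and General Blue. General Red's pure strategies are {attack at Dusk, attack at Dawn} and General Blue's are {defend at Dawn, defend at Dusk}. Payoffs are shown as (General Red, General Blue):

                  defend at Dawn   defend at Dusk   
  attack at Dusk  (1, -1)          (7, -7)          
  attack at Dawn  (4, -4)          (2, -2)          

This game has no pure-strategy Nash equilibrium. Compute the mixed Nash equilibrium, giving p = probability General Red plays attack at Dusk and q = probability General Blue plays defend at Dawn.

General Red's mix must leave General Blue indifferent between defend at Dawn and defend at Dusk.
  General Blue's payoff to defend at Dawn: p·(-1) + (1−p)·(-4) = 3p - 4
  General Blue's payoff to defend at Dusk: p·(-7) + (1−p)·(-2) = -5p - 2
  3p - 4 = -5p - 2  ⇒  8p = 2  ⇒  p = 1/4.
For General Red to be willing to mix, General Red must be indifferent between attack at Dusk and attack at Dawn, which pins down General Blue's mix.
  General Red's expected payoff from attack at Dusk: q·1 + (1−q)·7 = -6q + 7
  General Red's expected payoff from attack at Dawn: q·4 + (1−q)·2 = 2q + 2
  -6q + 7 = 2q + 2  ⇒  -8q = -5  ⇒  q = 5/8.

p = 1/4, q = 5/8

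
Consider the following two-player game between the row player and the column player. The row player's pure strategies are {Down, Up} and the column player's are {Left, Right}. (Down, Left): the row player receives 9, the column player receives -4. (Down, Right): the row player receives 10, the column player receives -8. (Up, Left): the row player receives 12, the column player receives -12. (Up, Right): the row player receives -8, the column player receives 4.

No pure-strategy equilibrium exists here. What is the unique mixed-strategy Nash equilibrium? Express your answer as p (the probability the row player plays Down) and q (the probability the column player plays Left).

p = 4/5, q = 6/7

The row player's mix must leave the column player indifferent between Left and Right.
  the column player's expected payoff from Left: p·(-4) + (1−p)·(-12) = 8p - 12
  the column player's expected payoff from Right: p·(-8) + (1−p)·4 = -12p + 4
  8p - 12 = -12p + 4  ⇒  20p = 16  ⇒  p = 4/5.
For the row player to be willing to mix, the row player must be indifferent between Down and Up, which pins down the column player's mix.
  the row player's payoff from Down: q·9 + (1−q)·10 = -q + 10
  the row player's payoff from Up: q·12 + (1−q)·(-8) = 20q - 8
  -q + 10 = 20q - 8  ⇒  -21q = -18  ⇒  q = 6/7.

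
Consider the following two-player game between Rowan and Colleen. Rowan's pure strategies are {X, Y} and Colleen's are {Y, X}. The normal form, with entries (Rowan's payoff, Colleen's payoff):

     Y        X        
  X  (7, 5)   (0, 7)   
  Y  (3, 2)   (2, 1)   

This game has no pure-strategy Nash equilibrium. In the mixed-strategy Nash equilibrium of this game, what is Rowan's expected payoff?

7/3

In a mixed equilibrium Rowan is indifferent between X and Y; this condition fixes q.
  Rowan's payoff from X: q·7 + (1−q)·0 = 7q
  Rowan's payoff from Y: q·3 + (1−q)·2 = q + 2
  7q = q + 2  ⇒  6q = 2  ⇒  q = 1/3.
At equilibrium Rowan is indifferent across rows, so Rowan's payoff equals the payoff from X: (1/3)·7 + (2/3)·0 = 7/3.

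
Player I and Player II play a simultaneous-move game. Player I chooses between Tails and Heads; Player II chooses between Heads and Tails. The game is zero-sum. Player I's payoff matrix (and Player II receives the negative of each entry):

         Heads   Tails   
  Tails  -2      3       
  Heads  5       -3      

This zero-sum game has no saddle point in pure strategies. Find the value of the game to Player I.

Player I's indifference between Tails and Heads determines Player II's mixing probability q:
  Player I's payoff to Tails: q·(-2) + (1−q)·3 = -5q + 3
  Player I's payoff to Heads: q·5 + (1−q)·(-3) = 8q - 3
  -5q + 3 = 8q - 3  ⇒  -13q = -6  ⇒  q = 6/13.
The value is Player I's expected payoff against this mix (using Tails): (6/13)·(-2) + (7/13)·3 = 9/13.

v = 9/13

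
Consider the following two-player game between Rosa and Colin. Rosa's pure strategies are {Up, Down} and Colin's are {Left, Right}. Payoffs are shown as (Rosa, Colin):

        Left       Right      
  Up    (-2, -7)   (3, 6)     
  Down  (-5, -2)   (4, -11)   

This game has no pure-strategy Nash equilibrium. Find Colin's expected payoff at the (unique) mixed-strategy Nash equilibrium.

For Colin to be willing to mix, Colin must be indifferent between Left and Right, which pins down Rosa's mix.
  Colin's payoff from Left: p·(-7) + (1−p)·(-2) = -5p - 2
  Colin's payoff from Right: p·6 + (1−p)·(-11) = 17p - 11
  -5p - 2 = 17p - 11  ⇒  -22p = -9  ⇒  p = 9/22.
At equilibrium Colin is indifferent across columns, so Colin's payoff equals the payoff from Left: (9/22)·(-7) + (13/22)·(-2) = -89/22.

-89/22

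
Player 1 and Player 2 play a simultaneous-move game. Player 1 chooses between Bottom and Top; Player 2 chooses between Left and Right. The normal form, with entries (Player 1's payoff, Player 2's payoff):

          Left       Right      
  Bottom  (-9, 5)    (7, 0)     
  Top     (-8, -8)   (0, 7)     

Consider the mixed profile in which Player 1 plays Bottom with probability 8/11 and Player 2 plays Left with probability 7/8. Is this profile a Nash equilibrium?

No

Given Player 1's mix p = 8/11, Player 2's payoff from Left is 16/11 but from Right is 21/11. Player 2 strictly prefers Right, so Player 2 would not mix.
So the proposed profile is not a Nash equilibrium.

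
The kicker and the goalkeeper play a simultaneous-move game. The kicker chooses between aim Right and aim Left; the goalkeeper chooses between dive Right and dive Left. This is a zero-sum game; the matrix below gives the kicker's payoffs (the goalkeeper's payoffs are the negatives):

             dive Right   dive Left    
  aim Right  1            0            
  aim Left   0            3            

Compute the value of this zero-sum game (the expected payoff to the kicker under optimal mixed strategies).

Set the kicker's expected payoff from aim Right equal to that from aim Left:
  the kicker's expected payoff from aim Right: q·1 + (1−q)·0 = q
  the kicker's expected payoff from aim Left: q·0 + (1−q)·3 = -3q + 3
  q = -3q + 3  ⇒  4q = 3  ⇒  q = 3/4.
The value is the kicker's expected payoff against this mix (using aim Right): (3/4)·1 + (1/4)·0 = 3/4.

v = 3/4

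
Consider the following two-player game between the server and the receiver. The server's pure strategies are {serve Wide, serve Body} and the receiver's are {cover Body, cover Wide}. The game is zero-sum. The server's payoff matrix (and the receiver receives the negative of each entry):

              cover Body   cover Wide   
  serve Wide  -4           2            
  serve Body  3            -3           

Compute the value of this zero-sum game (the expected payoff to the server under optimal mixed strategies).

v = -1/2

The server's indifference between serve Wide and serve Body determines the receiver's mixing probability q:
  the server's payoff from serve Wide: q·(-4) + (1−q)·2 = -6q + 2
  the server's payoff from serve Body: q·3 + (1−q)·(-3) = 6q - 3
  -6q + 2 = 6q - 3  ⇒  -12q = -5  ⇒  q = 5/12.
The value is the server's expected payoff against this mix (using serve Wide): (5/12)·(-4) + (7/12)·2 = -1/2.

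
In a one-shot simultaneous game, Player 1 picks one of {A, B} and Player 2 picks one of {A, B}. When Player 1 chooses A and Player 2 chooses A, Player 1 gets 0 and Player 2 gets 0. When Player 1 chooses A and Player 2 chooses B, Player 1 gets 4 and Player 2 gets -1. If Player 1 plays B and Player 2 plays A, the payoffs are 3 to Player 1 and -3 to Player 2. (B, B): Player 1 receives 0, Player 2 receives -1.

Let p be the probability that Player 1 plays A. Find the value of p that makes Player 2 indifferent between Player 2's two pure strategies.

p = 2/3

Set Player 2's expected payoff from A equal to that from B:
  Player 2's payoff from A: p·0 + (1−p)·(-3) = 3p - 3
  Player 2's payoff from B: p·(-1) + (1−p)·(-1) = -1
  3p - 3 = -1  ⇒  3p = 2  ⇒  p = 2/3.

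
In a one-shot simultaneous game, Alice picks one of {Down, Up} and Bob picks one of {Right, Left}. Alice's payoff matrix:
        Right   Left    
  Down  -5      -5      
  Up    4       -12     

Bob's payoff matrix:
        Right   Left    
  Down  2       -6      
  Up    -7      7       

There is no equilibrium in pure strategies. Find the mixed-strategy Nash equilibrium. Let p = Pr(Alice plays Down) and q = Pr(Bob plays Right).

Bob's indifference between Right and Left determines Alice's mixing probability p:
  Bob's payoff from Right: p·2 + (1−p)·(-7) = 9p - 7
  Bob's payoff from Left: p·(-6) + (1−p)·7 = -13p + 7
  9p - 7 = -13p + 7  ⇒  22p = 14  ⇒  p = 7/11.
For Alice to be willing to mix, Alice must be indifferent between Down and Up, which pins down Bob's mix.
  Alice's payoff from Down: q·(-5) + (1−q)·(-5) = -5
  Alice's payoff from Up: q·4 + (1−q)·(-12) = 16q - 12
  -5 = 16q - 12  ⇒  -16q = -7  ⇒  q = 7/16.

p = 7/11, q = 7/16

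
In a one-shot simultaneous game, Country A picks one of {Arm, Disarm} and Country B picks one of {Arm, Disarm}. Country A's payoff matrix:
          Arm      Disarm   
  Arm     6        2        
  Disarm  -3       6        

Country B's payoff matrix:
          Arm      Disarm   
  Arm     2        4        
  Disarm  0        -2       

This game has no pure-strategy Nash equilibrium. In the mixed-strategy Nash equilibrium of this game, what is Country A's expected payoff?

Country A's indifference between Arm and Disarm determines Country B's mixing probability q:
  Country A's payoff to Arm: q·6 + (1−q)·2 = 4q + 2
  Country A's payoff to Disarm: q·(-3) + (1−q)·6 = -9q + 6
  4q + 2 = -9q + 6  ⇒  13q = 4  ⇒  q = 4/13.
At equilibrium Country A is indifferent across rows, so Country A's payoff equals the payoff from Arm: (4/13)·6 + (9/13)·2 = 42/13.

42/13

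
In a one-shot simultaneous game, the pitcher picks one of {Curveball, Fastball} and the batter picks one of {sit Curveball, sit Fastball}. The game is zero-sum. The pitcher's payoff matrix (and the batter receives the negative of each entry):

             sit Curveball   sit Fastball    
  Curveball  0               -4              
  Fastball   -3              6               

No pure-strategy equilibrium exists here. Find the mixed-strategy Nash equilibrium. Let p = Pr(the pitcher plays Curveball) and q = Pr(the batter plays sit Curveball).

Set the batter's expected payoff from sit Curveball equal to that from sit Fastball:
  the batter's expected payoff from sit Curveball: p·0 + (1−p)·3 = -3p + 3
  the batter's expected payoff from sit Fastball: p·4 + (1−p)·(-6) = 10p - 6
  -3p + 3 = 10p - 6  ⇒  -13p = -9  ⇒  p = 9/13.
The pitcher's indifference between Curveball and Fastball determines the batter's mixing probability q:
  the pitcher's payoff from Curveball: q·0 + (1−q)·(-4) = 4q - 4
  the pitcher's payoff from Fastball: q·(-3) + (1−q)·6 = -9q + 6
  4q - 4 = -9q + 6  ⇒  13q = 10  ⇒  q = 10/13.

p = 9/13, q = 10/13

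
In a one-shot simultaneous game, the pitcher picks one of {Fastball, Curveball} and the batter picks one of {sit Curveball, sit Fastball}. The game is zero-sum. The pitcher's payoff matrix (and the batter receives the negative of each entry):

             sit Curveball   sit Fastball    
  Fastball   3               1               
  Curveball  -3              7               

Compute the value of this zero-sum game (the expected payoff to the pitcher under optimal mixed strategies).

In a mixed equilibrium the pitcher is indifferent between Fastball and Curveball; this condition fixes q.
  the pitcher's payoff from Fastball: q·3 + (1−q)·1 = 2q + 1
  the pitcher's payoff from Curveball: q·(-3) + (1−q)·7 = -10q + 7
  2q + 1 = -10q + 7  ⇒  12q = 6  ⇒  q = 1/2.
The value is the pitcher's expected payoff against this mix (using Fastball): (1/2)·3 + (1/2)·1 = 2.

v = 2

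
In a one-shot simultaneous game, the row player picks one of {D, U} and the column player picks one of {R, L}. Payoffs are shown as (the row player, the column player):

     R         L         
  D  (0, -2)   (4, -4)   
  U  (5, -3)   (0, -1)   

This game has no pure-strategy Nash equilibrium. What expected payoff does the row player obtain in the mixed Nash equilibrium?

For the row player to be willing to mix, the row player must be indifferent between D and U, which pins down the column player's mix.
  the row player's payoff from D: q·0 + (1−q)·4 = -4q + 4
  the row player's payoff from U: q·5 + (1−q)·0 = 5q
  -4q + 4 = 5q  ⇒  -9q = -4  ⇒  q = 4/9.
At equilibrium the row player is indifferent across rows, so the row player's payoff equals the payoff from D: (4/9)·0 + (5/9)·4 = 20/9.

20/9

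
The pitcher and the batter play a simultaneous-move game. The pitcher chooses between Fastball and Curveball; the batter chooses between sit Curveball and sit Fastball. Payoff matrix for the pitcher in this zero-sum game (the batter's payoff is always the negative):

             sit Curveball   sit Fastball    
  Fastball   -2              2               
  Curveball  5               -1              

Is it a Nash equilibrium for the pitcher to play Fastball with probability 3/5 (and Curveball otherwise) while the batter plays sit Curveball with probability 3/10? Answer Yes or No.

Yes

Check the batter's indifference given the pitcher's mix p = 3/5:
  payoff from sit Curveball = -4/5; payoff from sit Fastball = -4/5 — equal.
Check the pitcher's indifference given the batter's mix q = 3/10:
  payoff from Fastball = 4/5; payoff from Curveball = 4/5 — equal.
Both players are indifferent, so neither can profitably deviate.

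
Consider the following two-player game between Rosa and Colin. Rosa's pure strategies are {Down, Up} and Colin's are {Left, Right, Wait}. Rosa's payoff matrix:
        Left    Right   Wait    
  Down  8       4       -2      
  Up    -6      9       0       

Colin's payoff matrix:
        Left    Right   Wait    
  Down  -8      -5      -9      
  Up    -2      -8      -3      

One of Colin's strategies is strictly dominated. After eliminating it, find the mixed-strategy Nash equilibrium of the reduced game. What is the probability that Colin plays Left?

q = 5/19

Colin's strategy Wait is strictly dominated by Left: -8 > -9 and -2 > -3. Eliminate Wait.
For Rosa to be willing to mix, Rosa must be indifferent between Down and Up, which pins down Colin's mix.
  Rosa's expected payoff from Down: q·8 + (1−q)·4 = 4q + 4
  Rosa's expected payoff from Up: q·(-6) + (1−q)·9 = -15q + 9
  4q + 4 = -15q + 9  ⇒  19q = 5  ⇒  q = 5/19.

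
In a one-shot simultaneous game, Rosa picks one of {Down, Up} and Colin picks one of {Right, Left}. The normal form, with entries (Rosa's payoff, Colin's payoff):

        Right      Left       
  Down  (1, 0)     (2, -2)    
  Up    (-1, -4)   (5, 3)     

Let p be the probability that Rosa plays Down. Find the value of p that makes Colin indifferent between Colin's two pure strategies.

Set Colin's expected payoff from Right equal to that from Left:
  Colin's payoff from Right: p·0 + (1−p)·(-4) = 4p - 4
  Colin's payoff from Left: p·(-2) + (1−p)·3 = -5p + 3
  4p - 4 = -5p + 3  ⇒  9p = 7  ⇒  p = 7/9.

p = 7/9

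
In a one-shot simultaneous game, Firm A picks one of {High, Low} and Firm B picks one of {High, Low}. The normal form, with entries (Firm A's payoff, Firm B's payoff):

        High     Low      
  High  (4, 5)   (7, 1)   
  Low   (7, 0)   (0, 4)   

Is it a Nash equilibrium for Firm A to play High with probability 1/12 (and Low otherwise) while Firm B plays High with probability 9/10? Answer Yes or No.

No

Given Firm A's mix p = 1/12, Firm B's payoff from High is 5/12 but from Low is 15/4. Firm B strictly prefers Low, so Firm B would not mix.
So the proposed profile is not a Nash equilibrium.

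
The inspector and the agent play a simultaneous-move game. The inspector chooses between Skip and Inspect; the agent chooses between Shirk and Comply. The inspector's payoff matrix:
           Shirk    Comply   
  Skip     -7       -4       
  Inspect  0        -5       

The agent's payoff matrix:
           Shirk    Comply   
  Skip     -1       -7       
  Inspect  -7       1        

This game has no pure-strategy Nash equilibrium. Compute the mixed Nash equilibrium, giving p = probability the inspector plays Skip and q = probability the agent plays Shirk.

In a mixed equilibrium the agent is indifferent between Shirk and Comply; this condition fixes p.
  the agent's payoff from Shirk: p·(-1) + (1−p)·(-7) = 6p - 7
  the agent's payoff from Comply: p·(-7) + (1−p)·1 = -8p + 1
  6p - 7 = -8p + 1  ⇒  14p = 8  ⇒  p = 4/7.
The inspector's indifference between Skip and Inspect determines the agent's mixing probability q:
  the inspector's payoff from Skip: q·(-7) + (1−q)·(-4) = -3q - 4
  the inspector's payoff from Inspect: q·0 + (1−q)·(-5) = 5q - 5
  -3q - 4 = 5q - 5  ⇒  -8q = -1  ⇒  q = 1/8.

p = 4/7, q = 1/8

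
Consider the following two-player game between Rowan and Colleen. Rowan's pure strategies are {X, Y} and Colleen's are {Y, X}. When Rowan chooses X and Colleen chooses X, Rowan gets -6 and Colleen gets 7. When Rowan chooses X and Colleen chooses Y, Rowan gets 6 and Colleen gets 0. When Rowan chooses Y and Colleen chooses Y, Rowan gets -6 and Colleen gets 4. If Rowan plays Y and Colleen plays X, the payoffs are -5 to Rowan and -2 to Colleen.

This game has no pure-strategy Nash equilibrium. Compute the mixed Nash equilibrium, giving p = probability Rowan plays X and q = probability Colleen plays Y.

p = 6/13, q = 1/13

In a mixed equilibrium Colleen is indifferent between Y and X; this condition fixes p.
  Colleen's payoff to Y: p·0 + (1−p)·4 = -4p + 4
  Colleen's payoff to X: p·7 + (1−p)·(-2) = 9p - 2
  -4p + 4 = 9p - 2  ⇒  -13p = -6  ⇒  p = 6/13.
Rowan's indifference between X and Y determines Colleen's mixing probability q:
  Rowan's payoff to X: q·6 + (1−q)·(-6) = 12q - 6
  Rowan's payoff to Y: q·(-6) + (1−q)·(-5) = -q - 5
  12q - 6 = -q - 5  ⇒  13q = 1  ⇒  q = 1/13.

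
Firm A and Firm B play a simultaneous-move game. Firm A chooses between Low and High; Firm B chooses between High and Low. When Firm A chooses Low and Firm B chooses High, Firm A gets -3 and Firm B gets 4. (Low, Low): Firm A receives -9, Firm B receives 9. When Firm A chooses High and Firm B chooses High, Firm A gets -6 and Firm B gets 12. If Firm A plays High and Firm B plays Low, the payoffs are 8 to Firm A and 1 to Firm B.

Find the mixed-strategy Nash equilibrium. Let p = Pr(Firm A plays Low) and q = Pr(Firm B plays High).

p = 11/16, q = 17/20

Set Firm B's expected payoff from High equal to that from Low:
  Firm B's payoff from High: p·4 + (1−p)·12 = -8p + 12
  Firm B's payoff from Low: p·9 + (1−p)·1 = 8p + 1
  -8p + 12 = 8p + 1  ⇒  -16p = -11  ⇒  p = 11/16.
For Firm A to be willing to mix, Firm A must be indifferent between Low and High, which pins down Firm B's mix.
  Firm A's expected payoff from Low: q·(-3) + (1−q)·(-9) = 6q - 9
  Firm A's expected payoff from High: q·(-6) + (1−q)·8 = -14q + 8
  6q - 9 = -14q + 8  ⇒  20q = 17  ⇒  q = 17/20.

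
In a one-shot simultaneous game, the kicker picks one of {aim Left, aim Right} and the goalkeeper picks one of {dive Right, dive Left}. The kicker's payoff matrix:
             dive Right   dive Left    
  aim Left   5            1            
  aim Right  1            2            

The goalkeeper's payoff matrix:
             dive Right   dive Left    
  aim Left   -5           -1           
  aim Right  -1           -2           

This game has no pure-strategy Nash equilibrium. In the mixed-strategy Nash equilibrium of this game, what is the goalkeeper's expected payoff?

The kicker's mix must leave the goalkeeper indifferent between dive Right and dive Left.
  the goalkeeper's payoff to dive Right: p·(-5) + (1−p)·(-1) = -4p - 1
  the goalkeeper's payoff to dive Left: p·(-1) + (1−p)·(-2) = p - 2
  -4p - 1 = p - 2  ⇒  -5p = -1  ⇒  p = 1/5.
At equilibrium the goalkeeper is indifferent across columns, so the goalkeeper's payoff equals the payoff from dive Right: (1/5)·(-5) + (4/5)·(-1) = -9/5.

-9/5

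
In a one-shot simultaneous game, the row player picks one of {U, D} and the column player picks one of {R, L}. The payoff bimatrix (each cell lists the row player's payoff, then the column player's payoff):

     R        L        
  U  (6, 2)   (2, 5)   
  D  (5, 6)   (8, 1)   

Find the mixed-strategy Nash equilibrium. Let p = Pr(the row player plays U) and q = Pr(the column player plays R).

p = 5/8, q = 6/7

For the column player to be willing to mix, the column player must be indifferent between R and L, which pins down the row player's mix.
  the column player's payoff from R: p·2 + (1−p)·6 = -4p + 6
  the column player's payoff from L: p·5 + (1−p)·1 = 4p + 1
  -4p + 6 = 4p + 1  ⇒  -8p = -5  ⇒  p = 5/8.
Set the row player's expected payoff from U equal to that from D:
  the row player's payoff from U: q·6 + (1−q)·2 = 4q + 2
  the row player's payoff from D: q·5 + (1−q)·8 = -3q + 8
  4q + 2 = -3q + 8  ⇒  7q = 6  ⇒  q = 6/7.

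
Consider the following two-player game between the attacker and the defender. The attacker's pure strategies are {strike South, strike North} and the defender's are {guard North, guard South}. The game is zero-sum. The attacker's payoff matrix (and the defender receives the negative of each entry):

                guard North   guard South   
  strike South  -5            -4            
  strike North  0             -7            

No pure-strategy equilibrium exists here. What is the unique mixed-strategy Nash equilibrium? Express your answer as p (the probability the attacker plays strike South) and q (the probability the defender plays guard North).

Set the defender's expected payoff from guard North equal to that from guard South:
  the defender's payoff from guard North: p·5 + (1−p)·0 = 5p
  the defender's payoff from guard South: p·4 + (1−p)·7 = -3p + 7
  5p = -3p + 7  ⇒  8p = 7  ⇒  p = 7/8.
The attacker's indifference between strike South and strike North determines the defender's mixing probability q:
  the attacker's payoff to strike South: q·(-5) + (1−q)·(-4) = -q - 4
  the attacker's payoff to strike North: q·0 + (1−q)·(-7) = 7q - 7
  -q - 4 = 7q - 7  ⇒  -8q = -3  ⇒  q = 3/8.

p = 7/8, q = 3/8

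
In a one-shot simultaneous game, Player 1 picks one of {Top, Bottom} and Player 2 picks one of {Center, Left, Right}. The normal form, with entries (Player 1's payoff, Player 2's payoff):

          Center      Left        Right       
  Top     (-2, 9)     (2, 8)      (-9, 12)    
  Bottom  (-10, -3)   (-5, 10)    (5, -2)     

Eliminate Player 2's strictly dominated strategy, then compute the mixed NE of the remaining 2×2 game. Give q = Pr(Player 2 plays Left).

q = 2/3

Player 2's strategy Center is strictly dominated by Right: 12 > 9 and -2 > -3. Eliminate Center.
Player 2's mix must leave Player 1 indifferent between Top and Bottom.
  Player 1's payoff to Top: q·2 + (1−q)·(-9) = 11q - 9
  Player 1's payoff to Bottom: q·(-5) + (1−q)·5 = -10q + 5
  11q - 9 = -10q + 5  ⇒  21q = 14  ⇒  q = 2/3.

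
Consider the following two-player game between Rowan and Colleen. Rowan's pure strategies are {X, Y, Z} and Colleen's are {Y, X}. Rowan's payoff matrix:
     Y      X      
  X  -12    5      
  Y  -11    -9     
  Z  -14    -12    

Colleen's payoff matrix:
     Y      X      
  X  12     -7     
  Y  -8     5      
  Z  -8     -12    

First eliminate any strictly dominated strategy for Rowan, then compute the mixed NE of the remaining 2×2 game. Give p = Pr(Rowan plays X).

Rowan's strategy Z is strictly dominated by Y: -11 > -14 and -9 > -12. Eliminate Z.
Colleen's indifference between Y and X determines Rowan's mixing probability p:
  Colleen's expected payoff from Y: p·12 + (1−p)·(-8) = 20p - 8
  Colleen's expected payoff from X: p·(-7) + (1−p)·5 = -12p + 5
  20p - 8 = -12p + 5  ⇒  32p = 13  ⇒  p = 13/32.

p = 13/32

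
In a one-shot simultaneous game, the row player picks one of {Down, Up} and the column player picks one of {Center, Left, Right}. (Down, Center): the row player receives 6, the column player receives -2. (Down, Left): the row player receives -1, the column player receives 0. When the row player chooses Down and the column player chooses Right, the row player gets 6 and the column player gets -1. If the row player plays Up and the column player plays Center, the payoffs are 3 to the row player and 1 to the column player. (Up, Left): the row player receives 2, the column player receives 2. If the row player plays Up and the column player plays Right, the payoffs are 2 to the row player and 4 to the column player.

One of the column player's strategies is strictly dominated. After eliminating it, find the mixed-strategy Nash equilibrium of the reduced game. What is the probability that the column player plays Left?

q = 4/7

The column player's strategy Center is strictly dominated by Right: -1 > -2 and 4 > 1. Eliminate Center.
For the row player to be willing to mix, the row player must be indifferent between Down and Up, which pins down the column player's mix.
  the row player's payoff to Down: q·(-1) + (1−q)·6 = -7q + 6
  the row player's payoff to Up: q·2 + (1−q)·2 = 2
  -7q + 6 = 2  ⇒  -7q = -4  ⇒  q = 4/7.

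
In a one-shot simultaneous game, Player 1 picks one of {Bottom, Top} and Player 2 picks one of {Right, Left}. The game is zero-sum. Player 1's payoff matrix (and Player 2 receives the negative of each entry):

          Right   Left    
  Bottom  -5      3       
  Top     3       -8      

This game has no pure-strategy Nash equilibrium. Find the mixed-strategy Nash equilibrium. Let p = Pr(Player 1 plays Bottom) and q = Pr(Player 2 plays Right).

In a mixed equilibrium Player 2 is indifferent between Right and Left; this condition fixes p.
  Player 2's payoff from Right: p·5 + (1−p)·(-3) = 8p - 3
  Player 2's payoff from Left: p·(-3) + (1−p)·8 = -11p + 8
  8p - 3 = -11p + 8  ⇒  19p = 11  ⇒  p = 11/19.
Player 1's indifference between Bottom and Top determines Player 2's mixing probability q:
  Player 1's expected payoff from Bottom: q·(-5) + (1−q)·3 = -8q + 3
  Player 1's expected payoff from Top: q·3 + (1−q)·(-8) = 11q - 8
  -8q + 3 = 11q - 8  ⇒  -19q = -11  ⇒  q = 11/19.

p = 11/19, q = 11/19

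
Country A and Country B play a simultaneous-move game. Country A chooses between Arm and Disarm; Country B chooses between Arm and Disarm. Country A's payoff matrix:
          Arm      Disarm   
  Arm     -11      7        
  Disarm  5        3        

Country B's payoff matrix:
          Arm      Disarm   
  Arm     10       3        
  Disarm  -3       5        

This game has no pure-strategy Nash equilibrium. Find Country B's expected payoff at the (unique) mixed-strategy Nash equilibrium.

59/15

Set Country B's expected payoff from Arm equal to that from Disarm:
  Country B's payoff from Arm: p·10 + (1−p)·(-3) = 13p - 3
  Country B's payoff from Disarm: p·3 + (1−p)·5 = -2p + 5
  13p - 3 = -2p + 5  ⇒  15p = 8  ⇒  p = 8/15.
At equilibrium Country B is indifferent across columns, so Country B's payoff equals the payoff from Arm: (8/15)·10 + (7/15)·(-3) = 59/15.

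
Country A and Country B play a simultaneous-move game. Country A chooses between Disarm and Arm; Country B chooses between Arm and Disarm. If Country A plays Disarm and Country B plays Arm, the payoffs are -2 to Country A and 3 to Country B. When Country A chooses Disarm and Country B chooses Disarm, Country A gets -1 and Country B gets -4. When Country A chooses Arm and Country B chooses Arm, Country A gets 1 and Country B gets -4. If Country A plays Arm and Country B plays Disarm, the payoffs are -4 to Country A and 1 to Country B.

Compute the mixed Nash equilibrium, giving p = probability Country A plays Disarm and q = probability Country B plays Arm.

In a mixed equilibrium Country B is indifferent between Arm and Disarm; this condition fixes p.
  Country B's payoff to Arm: p·3 + (1−p)·(-4) = 7p - 4
  Country B's payoff to Disarm: p·(-4) + (1−p)·1 = -5p + 1
  7p - 4 = -5p + 1  ⇒  12p = 5  ⇒  p = 5/12.
Set Country A's expected payoff from Disarm equal to that from Arm:
  Country A's payoff from Disarm: q·(-2) + (1−q)·(-1) = -q - 1
  Country A's payoff from Arm: q·1 + (1−q)·(-4) = 5q - 4
  -q - 1 = 5q - 4  ⇒  -6q = -3  ⇒  q = 1/2.

p = 5/12, q = 1/2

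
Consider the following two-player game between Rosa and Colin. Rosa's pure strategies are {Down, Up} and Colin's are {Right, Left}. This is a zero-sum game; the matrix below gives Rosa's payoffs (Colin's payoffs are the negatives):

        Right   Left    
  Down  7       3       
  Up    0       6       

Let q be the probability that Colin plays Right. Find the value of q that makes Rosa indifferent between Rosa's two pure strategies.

In a mixed equilibrium Rosa is indifferent between Down and Up; this condition fixes q.
  Rosa's payoff to Down: q·7 + (1−q)·3 = 4q + 3
  Rosa's payoff to Up: q·0 + (1−q)·6 = -6q + 6
  4q + 3 = -6q + 6  ⇒  10q = 3  ⇒  q = 3/10.

q = 3/10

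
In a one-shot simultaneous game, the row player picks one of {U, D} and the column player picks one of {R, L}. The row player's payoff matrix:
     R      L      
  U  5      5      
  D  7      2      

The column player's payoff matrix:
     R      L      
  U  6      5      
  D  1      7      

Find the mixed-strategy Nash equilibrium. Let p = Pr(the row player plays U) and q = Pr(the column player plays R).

p = 6/7, q = 3/5

The row player's mix must leave the column player indifferent between R and L.
  the column player's payoff from R: p·6 + (1−p)·1 = 5p + 1
  the column player's payoff from L: p·5 + (1−p)·7 = -2p + 7
  5p + 1 = -2p + 7  ⇒  7p = 6  ⇒  p = 6/7.
The row player's indifference between U and D determines the column player's mixing probability q:
  the row player's expected payoff from U: q·5 + (1−q)·5 = 5
  the row player's expected payoff from D: q·7 + (1−q)·2 = 5q + 2
  5 = 5q + 2  ⇒  -5q = -3  ⇒  q = 3/5.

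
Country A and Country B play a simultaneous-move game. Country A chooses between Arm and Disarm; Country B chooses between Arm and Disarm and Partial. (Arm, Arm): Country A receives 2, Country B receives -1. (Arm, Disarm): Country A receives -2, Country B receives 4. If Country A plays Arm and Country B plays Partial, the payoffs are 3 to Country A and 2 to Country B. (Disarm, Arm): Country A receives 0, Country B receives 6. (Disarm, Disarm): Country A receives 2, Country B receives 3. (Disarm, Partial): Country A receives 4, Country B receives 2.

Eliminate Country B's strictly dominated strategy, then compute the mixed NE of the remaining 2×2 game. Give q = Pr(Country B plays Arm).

q = 2/3

Country B's strategy Partial is strictly dominated by Disarm: 4 > 2 and 3 > 2. Eliminate Partial.
For Country A to be willing to mix, Country A must be indifferent between Arm and Disarm, which pins down Country B's mix.
  Country A's expected payoff from Arm: q·2 + (1−q)·(-2) = 4q - 2
  Country A's expected payoff from Disarm: q·0 + (1−q)·2 = -2q + 2
  4q - 2 = -2q + 2  ⇒  6q = 4  ⇒  q = 2/3.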